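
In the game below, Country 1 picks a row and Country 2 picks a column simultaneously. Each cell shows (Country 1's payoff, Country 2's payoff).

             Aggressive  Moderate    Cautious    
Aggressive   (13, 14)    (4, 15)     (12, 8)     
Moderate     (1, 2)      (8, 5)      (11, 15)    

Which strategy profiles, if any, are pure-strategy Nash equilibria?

No pure-strategy Nash equilibrium

A profile is a Nash equilibrium when each player is best-responding to the other.
Country 1's best responses — vs Aggressive: Aggressive (payoff 13); vs Moderate: Moderate (payoff 8); vs Cautious: Aggressive (payoff 12).
Country 2's best responses — vs Aggressive: Moderate (payoff 15); vs Moderate: Cautious (payoff 15).
No cell has both players best-responding. For instance, Country 1's best reply to Moderate is Moderate, but against Moderate Country 2 prefers Cautious over Moderate.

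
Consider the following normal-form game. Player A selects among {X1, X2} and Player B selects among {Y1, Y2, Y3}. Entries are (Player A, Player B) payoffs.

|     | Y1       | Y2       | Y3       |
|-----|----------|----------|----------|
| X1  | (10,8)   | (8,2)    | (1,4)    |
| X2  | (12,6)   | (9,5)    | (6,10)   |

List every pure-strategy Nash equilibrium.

A profile is a Nash equilibrium when each player is best-responding to the other.
Player A's best responses — vs Y1: X2 (payoff 12); vs Y2: X2 (payoff 9); vs Y3: X2 (payoff 6).
Player B's best responses — vs X1: Y1 (payoff 8); vs X2: Y3 (payoff 10).
The only mutual best response is (X2, Y3); neither player gains by switching there.

(X2, Y3)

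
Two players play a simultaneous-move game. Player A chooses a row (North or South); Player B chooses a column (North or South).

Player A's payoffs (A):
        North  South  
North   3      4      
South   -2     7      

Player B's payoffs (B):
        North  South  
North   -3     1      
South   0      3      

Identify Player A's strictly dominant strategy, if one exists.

No strictly dominant strategy

Check whether one of Player A's strategies beats all alternatives regardless of what the opponent does.
North is not dominant: against South, South gives 7 > 4.
South is not dominant: against North, North gives 3 > -2.
No single strategy is best against every opponent action.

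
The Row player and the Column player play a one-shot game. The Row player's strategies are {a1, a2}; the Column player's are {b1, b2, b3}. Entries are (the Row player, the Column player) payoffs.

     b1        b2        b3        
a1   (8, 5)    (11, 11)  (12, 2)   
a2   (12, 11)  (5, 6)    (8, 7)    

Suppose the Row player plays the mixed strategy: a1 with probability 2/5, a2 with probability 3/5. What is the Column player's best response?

Compute the Column player's expected payoff from each pure strategy against the given mix.
b1: (2/5)·5 + (3/5)·11 = 43/5
b2: (2/5)·11 + (3/5)·6 = 8
b3: (2/5)·2 + (3/5)·7 = 5
Highest expected payoff is 43/5, from b1.

b1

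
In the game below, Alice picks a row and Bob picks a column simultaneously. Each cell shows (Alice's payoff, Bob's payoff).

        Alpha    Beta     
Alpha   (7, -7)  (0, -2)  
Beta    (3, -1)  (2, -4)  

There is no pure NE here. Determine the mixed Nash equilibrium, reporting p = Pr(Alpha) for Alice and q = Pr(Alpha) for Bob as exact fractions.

p = 3/8, q = 1/3

Each player's mixing probability is pinned down by making the *other* player indifferent.
Bob indifferent between Alpha and Beta: p·(-7) + (1−p)·(-1) = p·(-2) + (1−p)·(-4) ⟹ (-1) + (-6)p = (-4) + 2p ⟹ p = 3/8.
Alice indifferent between Alpha and Beta: q·7 + (1−q)·0 = q·3 + (1−q)·2 ⟹ 0 + 7q = 2 + 1q ⟹ q = 1/3.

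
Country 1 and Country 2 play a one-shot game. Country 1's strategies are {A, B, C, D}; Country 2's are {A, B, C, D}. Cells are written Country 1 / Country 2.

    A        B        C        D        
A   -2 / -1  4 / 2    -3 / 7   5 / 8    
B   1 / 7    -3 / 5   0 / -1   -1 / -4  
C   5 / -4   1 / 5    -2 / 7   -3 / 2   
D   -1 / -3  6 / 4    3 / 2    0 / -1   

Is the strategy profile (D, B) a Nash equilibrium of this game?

Holding Country 2 at B: Country 1 gets 6 from D, versus 4 from A, -3 from B, 1 from C. No profitable deviation for Country 1.
Holding Country 1 at D: Country 2 gets 4 from B, versus -3 from A, 2 from C, -1 from D. No profitable deviation for Country 2 either.

Yes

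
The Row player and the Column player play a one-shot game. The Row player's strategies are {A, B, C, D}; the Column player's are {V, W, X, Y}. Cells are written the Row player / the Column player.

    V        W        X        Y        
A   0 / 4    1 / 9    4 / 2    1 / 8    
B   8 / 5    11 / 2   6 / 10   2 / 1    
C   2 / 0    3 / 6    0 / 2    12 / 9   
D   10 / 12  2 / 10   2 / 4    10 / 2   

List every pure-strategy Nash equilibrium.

(B, X), (C, Y), and (D, V)

Check mutual best responses: a cell is a NE iff neither player can gain by unilaterally deviating.
The Row player's best responses — vs V: D (payoff 10); vs W: B (payoff 11); vs X: B (payoff 6); vs Y: C (payoff 12).
The Column player's best responses — vs A: W (payoff 9); vs B: X (payoff 10); vs C: Y (payoff 9); vs D: V (payoff 12).
Mutual best responses occur at (B, X), (C, Y), and (D, V); at each, neither player gains by switching.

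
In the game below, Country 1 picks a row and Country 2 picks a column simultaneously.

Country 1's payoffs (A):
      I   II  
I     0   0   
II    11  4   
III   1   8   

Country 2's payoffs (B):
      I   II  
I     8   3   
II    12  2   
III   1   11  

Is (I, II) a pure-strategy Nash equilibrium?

Holding Country 2 at II: Country 1 gets 0 from I but could get 8 by switching to III. Country 1 has a profitable deviation.

No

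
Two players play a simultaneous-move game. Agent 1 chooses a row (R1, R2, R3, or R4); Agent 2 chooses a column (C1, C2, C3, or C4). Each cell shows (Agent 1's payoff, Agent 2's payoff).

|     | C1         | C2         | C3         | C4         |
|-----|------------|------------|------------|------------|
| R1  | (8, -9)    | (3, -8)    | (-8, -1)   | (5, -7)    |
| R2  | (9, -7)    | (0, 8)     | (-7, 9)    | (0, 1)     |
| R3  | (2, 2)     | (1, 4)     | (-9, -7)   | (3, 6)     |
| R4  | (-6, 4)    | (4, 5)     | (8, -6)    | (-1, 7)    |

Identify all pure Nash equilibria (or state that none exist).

None

A profile is a Nash equilibrium when each player is best-responding to the other.
Agent 1's best responses — vs C1: R2 (payoff 9); vs C2: R4 (payoff 4); vs C3: R4 (payoff 8); vs C4: R1 (payoff 5).
Agent 2's best responses — vs R1: C3 (payoff -1); vs R2: C3 (payoff 9); vs R3: C4 (payoff 6); vs R4: C4 (payoff 7).
No cell has both players best-responding. For instance, Agent 1's best reply to C3 is R4, but against R4 Agent 2 prefers C4 over C3.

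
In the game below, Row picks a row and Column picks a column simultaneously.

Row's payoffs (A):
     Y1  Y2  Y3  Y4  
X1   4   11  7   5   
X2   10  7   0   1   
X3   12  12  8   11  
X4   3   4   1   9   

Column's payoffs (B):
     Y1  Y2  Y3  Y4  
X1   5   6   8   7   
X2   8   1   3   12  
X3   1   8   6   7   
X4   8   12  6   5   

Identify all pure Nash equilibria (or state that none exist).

Find each player's best response to every opponent strategy; NE are the intersections.
Row's best responses — vs Y1: X3 (payoff 12); vs Y2: X3 (payoff 12); vs Y3: X3 (payoff 8); vs Y4: X3 (payoff 11).
Column's best responses — vs X1: Y3 (payoff 8); vs X2: Y4 (payoff 12); vs X3: Y2 (payoff 8); vs X4: Y2 (payoff 12).
The only mutual best response is (X3, Y2); neither player gains by switching there.

(X3, Y2)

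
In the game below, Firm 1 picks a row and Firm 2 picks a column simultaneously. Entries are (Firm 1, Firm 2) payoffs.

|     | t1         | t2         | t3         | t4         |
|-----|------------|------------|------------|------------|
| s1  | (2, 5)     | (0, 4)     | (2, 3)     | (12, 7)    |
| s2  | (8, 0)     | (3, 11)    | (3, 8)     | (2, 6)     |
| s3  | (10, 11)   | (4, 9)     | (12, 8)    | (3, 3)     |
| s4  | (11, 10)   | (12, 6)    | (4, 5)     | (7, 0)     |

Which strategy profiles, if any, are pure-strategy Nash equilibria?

(s1, t4) and (s4, t1)

A profile is a Nash equilibrium when each player is best-responding to the other.
Firm 1's best responses — vs t1: s4 (payoff 11); vs t2: s4 (payoff 12); vs t3: s3 (payoff 12); vs t4: s1 (payoff 12).
Firm 2's best responses — vs s1: t4 (payoff 7); vs s2: t2 (payoff 11); vs s3: t1 (payoff 11); vs s4: t1 (payoff 10).
Mutual best responses occur at (s1, t4) and (s4, t1); at each, neither player gains by switching.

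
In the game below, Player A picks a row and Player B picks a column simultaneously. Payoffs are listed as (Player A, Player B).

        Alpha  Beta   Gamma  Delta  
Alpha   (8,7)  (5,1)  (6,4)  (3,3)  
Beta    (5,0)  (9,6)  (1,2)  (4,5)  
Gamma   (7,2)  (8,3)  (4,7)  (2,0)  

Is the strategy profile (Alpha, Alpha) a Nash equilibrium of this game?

Yes

Holding Player B at Alpha: Player A gets 8 from Alpha, versus 5 from Beta, 7 from Gamma. No profitable deviation for Player A.
Holding Player A at Alpha: Player B gets 7 from Alpha, versus 1 from Beta, 4 from Gamma, 3 from Delta. No profitable deviation for Player B either.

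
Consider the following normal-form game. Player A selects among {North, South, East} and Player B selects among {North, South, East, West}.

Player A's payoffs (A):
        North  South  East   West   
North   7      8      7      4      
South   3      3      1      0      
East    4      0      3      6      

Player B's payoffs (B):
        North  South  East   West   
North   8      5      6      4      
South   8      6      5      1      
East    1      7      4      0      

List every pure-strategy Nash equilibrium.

(North, North)

Check mutual best responses: a cell is a NE iff neither player can gain by unilaterally deviating.
Player A's best responses — vs North: North (payoff 7); vs South: North (payoff 8); vs East: North (payoff 7); vs West: East (payoff 6).
Player B's best responses — vs North: North (payoff 8); vs South: North (payoff 8); vs East: South (payoff 7).
The only mutual best response is (North, North); neither player gains by switching there.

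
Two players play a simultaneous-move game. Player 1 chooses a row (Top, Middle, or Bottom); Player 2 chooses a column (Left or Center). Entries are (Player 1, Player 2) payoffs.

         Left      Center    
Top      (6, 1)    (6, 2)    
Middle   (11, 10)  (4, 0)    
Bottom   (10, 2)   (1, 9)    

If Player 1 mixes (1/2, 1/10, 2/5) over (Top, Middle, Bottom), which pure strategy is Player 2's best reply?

Center

Compute Player 2's expected payoff from each pure strategy against the given mix.
Left: (1/2)·1 + (1/10)·10 + (2/5)·2 = 23/10
Center: (1/2)·2 + (1/10)·0 + (2/5)·9 = 23/5
Highest expected payoff is 23/5, from Center.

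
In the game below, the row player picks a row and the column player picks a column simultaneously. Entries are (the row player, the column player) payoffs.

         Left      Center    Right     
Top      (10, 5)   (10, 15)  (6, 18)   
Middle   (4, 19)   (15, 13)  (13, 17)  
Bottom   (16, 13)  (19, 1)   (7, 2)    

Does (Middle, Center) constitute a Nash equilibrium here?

Holding the column player at Center: the row player gets 15 from Middle but could get 19 by switching to Bottom. The row player has a profitable deviation.

No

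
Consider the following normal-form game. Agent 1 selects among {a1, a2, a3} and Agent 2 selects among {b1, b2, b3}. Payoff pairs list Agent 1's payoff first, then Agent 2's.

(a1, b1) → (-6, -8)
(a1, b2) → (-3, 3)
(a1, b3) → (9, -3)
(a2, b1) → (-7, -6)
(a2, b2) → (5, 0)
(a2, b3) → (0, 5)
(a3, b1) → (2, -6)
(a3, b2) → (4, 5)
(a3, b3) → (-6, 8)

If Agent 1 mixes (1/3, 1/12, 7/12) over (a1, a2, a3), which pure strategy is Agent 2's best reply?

Agent 2's best reply maximizes expected payoff against the mix.
b1: (1/3)·(-8) + (1/12)·(-6) + (7/12)·(-6) = -20/3
b2: (1/3)·3 + (1/12)·0 + (7/12)·5 = 47/12
b3: (1/3)·(-3) + (1/12)·5 + (7/12)·8 = 49/12
Highest expected payoff is 49/12, from b3.

b3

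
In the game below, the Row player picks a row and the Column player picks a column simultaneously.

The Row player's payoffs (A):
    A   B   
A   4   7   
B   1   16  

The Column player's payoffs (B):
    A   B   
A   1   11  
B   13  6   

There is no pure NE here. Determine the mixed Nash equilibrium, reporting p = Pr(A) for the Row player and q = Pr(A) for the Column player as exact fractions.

p = 7/17, q = 3/4

Each player's mixing probability is pinned down by making the *other* player indifferent.
The Column player indifferent between A and B: p·1 + (1−p)·13 = p·11 + (1−p)·6 ⟹ 13 + (-12)p = 6 + 5p ⟹ p = 7/17.
The Row player indifferent between A and B: q·4 + (1−q)·7 = q·1 + (1−q)·16 ⟹ 7 + (-3)q = 16 + (-15)q ⟹ q = 3/4.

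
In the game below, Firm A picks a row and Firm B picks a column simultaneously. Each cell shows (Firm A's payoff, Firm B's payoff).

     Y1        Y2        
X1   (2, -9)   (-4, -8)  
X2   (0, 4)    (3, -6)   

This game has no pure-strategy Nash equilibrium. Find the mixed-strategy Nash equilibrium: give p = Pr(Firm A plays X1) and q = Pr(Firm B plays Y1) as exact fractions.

Each player's mixing probability is pinned down by making the *other* player indifferent.
Firm B indifferent between Y1 and Y2: p·(-9) + (1−p)·4 = p·(-8) + (1−p)·(-6) ⟹ 4 + (-13)p = (-6) + (-2)p ⟹ p = 10/11.
Firm A indifferent between X1 and X2: q·2 + (1−q)·(-4) = q·0 + (1−q)·3 ⟹ (-4) + 6q = 3 + (-3)q ⟹ q = 7/9.

p = 10/11, q = 7/9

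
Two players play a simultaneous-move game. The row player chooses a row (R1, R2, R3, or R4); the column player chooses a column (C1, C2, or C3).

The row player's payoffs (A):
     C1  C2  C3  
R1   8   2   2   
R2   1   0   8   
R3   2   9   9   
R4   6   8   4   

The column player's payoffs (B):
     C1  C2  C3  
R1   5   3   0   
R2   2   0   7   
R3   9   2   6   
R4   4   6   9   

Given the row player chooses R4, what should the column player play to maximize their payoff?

With the row player fixed at R4, the column player's payoffs are: C1 → 4, C2 → 6, C3 → 9.
The maximum is 9, achieved by C3.

C3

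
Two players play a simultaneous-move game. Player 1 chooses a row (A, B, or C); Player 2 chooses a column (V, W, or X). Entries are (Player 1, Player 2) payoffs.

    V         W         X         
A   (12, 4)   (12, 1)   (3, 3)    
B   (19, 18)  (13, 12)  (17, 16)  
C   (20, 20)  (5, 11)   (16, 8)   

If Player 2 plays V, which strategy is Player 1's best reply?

C

With Player 2 fixed at V, Player 1's payoffs are: A → 12, B → 19, C → 20.
The maximum is 20, achieved by C.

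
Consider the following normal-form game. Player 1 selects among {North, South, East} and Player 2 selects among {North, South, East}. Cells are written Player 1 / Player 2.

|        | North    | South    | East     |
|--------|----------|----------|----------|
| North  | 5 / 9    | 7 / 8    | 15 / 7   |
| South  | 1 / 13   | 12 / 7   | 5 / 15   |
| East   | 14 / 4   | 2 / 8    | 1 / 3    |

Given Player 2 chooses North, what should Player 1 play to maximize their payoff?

East

With Player 2 fixed at North, Player 1's payoffs are: North → 5, South → 1, East → 14.
The maximum is 14, achieved by East.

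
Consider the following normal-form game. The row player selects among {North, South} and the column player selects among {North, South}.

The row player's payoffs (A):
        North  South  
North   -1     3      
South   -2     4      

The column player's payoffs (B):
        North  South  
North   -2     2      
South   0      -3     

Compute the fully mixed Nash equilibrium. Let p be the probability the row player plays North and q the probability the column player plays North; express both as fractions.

Each player's mixing probability is pinned down by making the *other* player indifferent.
The column player indifferent between North and South: p·(-2) + (1−p)·0 = p·2 + (1−p)·(-3) ⟹ 0 + (-2)p = (-3) + 5p ⟹ p = 3/7.
The row player indifferent between North and South: q·(-1) + (1−q)·3 = q·(-2) + (1−q)·4 ⟹ 3 + (-4)q = 4 + (-6)q ⟹ q = 1/2.

p = 3/7, q = 1/2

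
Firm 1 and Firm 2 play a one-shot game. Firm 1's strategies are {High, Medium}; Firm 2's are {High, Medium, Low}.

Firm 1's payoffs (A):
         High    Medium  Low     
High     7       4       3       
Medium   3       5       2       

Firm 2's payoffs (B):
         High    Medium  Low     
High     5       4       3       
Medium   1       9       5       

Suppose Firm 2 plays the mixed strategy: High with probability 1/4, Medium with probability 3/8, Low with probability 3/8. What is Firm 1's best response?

High

Firm 1's best reply maximizes expected payoff against the mix.
High: (1/4)·7 + (3/8)·4 + (3/8)·3 = 35/8
Medium: (1/4)·3 + (3/8)·5 + (3/8)·2 = 27/8
Highest expected payoff is 35/8, from High.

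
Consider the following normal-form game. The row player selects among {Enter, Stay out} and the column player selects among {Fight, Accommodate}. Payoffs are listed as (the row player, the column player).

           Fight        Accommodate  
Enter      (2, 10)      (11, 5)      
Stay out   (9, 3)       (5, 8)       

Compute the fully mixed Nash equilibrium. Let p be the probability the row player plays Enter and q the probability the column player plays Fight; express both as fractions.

Each player's mixing probability is pinned down by making the *other* player indifferent.
The column player indifferent between Fight and Accommodate: p·10 + (1−p)·3 = p·5 + (1−p)·8 ⟹ 3 + 7p = 8 + (-3)p ⟹ p = 1/2.
The row player indifferent between Enter and Stay out: q·2 + (1−q)·11 = q·9 + (1−q)·5 ⟹ 11 + (-9)q = 5 + 4q ⟹ q = 6/13.

p = 1/2, q = 6/13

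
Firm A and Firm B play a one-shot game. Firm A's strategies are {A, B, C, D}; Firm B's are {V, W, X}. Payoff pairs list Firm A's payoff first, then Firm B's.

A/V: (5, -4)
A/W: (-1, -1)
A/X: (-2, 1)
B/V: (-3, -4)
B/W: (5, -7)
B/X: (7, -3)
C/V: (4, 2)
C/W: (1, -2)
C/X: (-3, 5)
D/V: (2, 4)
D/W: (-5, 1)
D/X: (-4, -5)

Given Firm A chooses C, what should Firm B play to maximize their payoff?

X

With Firm A fixed at C, Firm B's payoffs are: V → 2, W → -2, X → 5.
The maximum is 5, achieved by X.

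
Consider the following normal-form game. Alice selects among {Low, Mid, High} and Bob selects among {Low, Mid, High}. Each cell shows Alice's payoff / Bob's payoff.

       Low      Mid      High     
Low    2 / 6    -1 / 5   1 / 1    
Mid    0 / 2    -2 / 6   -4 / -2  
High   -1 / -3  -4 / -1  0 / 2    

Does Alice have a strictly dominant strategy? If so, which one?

Low

A strategy is strictly dominant if it gives Alice a strictly higher payoff than every other strategy, against every choice by the opponent.
Low strictly dominates: vs Low: 2 > each of {0, -1}; vs Mid: -1 > each of {-2, -4}; vs High: 1 > each of {-4, 0}.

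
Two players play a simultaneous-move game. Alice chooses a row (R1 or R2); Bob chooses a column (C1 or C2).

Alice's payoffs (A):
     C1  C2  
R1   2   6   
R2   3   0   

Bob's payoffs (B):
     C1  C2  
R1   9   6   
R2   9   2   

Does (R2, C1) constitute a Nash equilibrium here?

Holding Bob at C1: Alice gets 3 from R2, versus 2 from R1. No profitable deviation for Alice.
Holding Alice at R2: Bob gets 9 from C1, versus 2 from C2. No profitable deviation for Bob either.

Yes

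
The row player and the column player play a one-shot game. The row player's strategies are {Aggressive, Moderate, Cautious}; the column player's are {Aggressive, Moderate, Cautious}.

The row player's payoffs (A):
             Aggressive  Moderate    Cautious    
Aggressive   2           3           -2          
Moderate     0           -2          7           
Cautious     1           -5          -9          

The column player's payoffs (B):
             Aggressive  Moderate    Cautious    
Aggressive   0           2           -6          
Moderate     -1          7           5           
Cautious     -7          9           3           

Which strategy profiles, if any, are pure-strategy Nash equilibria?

Find each player's best response to every opponent strategy; NE are the intersections.
The row player's best responses — vs Aggressive: Aggressive (payoff 2); vs Moderate: Aggressive (payoff 3); vs Cautious: Moderate (payoff 7).
The column player's best responses — vs Aggressive: Moderate (payoff 2); vs Moderate: Moderate (payoff 7); vs Cautious: Moderate (payoff 9).
The only mutual best response is (Aggressive, Moderate); neither player gains by switching there.

(Aggressive, Moderate)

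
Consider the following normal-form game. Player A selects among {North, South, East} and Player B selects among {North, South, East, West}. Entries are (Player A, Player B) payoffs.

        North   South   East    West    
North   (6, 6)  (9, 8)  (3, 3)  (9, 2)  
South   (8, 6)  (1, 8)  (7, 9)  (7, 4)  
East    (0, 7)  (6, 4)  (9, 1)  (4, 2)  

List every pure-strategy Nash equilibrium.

(North, South)

Find each player's best response to every opponent strategy; NE are the intersections.
Player A's best responses — vs North: South (payoff 8); vs South: North (payoff 9); vs East: East (payoff 9); vs West: North (payoff 9).
Player B's best responses — vs North: South (payoff 8); vs South: East (payoff 9); vs East: North (payoff 7).
The only mutual best response is (North, South); neither player gains by switching there.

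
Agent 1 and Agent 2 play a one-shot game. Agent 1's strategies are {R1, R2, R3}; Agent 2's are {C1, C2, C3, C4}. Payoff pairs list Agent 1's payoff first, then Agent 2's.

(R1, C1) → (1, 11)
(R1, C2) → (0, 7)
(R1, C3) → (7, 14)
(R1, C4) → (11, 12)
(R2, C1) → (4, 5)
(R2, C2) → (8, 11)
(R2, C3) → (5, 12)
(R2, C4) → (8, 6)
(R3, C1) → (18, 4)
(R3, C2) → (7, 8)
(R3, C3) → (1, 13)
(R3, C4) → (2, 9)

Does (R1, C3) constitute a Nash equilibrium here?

Holding Agent 2 at C3: Agent 1 gets 7 from R1, versus 5 from R2, 1 from R3. No profitable deviation for Agent 1.
Holding Agent 1 at R1: Agent 2 gets 14 from C3, versus 11 from C1, 7 from C2, 12 from C4. No profitable deviation for Agent 2 either.

Yes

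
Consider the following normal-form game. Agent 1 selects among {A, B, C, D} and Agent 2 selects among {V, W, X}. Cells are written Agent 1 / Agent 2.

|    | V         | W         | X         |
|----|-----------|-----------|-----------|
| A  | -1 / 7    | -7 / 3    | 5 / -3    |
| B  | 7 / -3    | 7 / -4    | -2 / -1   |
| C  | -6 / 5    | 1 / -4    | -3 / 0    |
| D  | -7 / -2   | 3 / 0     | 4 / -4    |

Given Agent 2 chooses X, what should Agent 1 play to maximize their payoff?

With Agent 2 fixed at X, Agent 1's payoffs are: A → 5, B → -2, C → -3, D → 4.
The maximum is 5, achieved by A.

A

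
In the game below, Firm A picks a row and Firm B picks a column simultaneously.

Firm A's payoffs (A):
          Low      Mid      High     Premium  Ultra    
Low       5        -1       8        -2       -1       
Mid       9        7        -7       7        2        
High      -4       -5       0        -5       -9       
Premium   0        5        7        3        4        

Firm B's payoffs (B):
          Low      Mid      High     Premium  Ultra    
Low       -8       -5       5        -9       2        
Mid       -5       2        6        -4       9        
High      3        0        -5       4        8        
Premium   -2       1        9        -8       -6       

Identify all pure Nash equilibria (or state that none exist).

(Low, High)

Find each player's best response to every opponent strategy; NE are the intersections.
Firm A's best responses — vs Low: Mid (payoff 9); vs Mid: Mid (payoff 7); vs High: Low (payoff 8); vs Premium: Mid (payoff 7); vs Ultra: Premium (payoff 4).
Firm B's best responses — vs Low: High (payoff 5); vs Mid: Ultra (payoff 9); vs High: Ultra (payoff 8); vs Premium: High (payoff 9).
The only mutual best response is (Low, High); neither player gains by switching there.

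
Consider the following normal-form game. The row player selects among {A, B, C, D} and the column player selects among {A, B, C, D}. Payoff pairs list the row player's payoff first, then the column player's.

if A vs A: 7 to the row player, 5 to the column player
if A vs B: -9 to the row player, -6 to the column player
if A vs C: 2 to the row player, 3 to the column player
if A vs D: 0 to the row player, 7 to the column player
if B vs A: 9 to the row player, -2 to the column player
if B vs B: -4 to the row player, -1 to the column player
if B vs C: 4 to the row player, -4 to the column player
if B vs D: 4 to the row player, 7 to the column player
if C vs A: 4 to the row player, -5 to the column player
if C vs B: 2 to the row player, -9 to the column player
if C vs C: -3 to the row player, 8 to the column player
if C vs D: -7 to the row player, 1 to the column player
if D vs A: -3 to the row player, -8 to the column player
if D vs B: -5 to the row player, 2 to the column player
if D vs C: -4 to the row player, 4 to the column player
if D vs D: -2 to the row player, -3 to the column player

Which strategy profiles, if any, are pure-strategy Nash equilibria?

(B, D)

A profile is a Nash equilibrium when each player is best-responding to the other.
The row player's best responses — vs A: B (payoff 9); vs B: C (payoff 2); vs C: B (payoff 4); vs D: B (payoff 4).
The column player's best responses — vs A: D (payoff 7); vs B: D (payoff 7); vs C: C (payoff 8); vs D: C (payoff 4).
The only mutual best response is (B, D); neither player gains by switching there.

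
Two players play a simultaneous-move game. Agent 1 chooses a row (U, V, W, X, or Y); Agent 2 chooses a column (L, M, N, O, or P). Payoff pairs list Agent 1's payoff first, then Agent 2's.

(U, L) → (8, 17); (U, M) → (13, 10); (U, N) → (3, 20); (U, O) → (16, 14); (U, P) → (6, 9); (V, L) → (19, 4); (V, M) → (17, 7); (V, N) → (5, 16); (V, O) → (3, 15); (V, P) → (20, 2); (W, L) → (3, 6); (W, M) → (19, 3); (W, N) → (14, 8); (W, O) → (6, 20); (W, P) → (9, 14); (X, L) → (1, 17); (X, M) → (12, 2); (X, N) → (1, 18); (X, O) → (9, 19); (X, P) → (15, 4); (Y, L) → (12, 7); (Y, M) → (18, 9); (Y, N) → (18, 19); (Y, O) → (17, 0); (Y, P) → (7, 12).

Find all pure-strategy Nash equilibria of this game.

(Y, N)

Check mutual best responses: a cell is a NE iff neither player can gain by unilaterally deviating.
Agent 1's best responses — vs L: V (payoff 19); vs M: W (payoff 19); vs N: Y (payoff 18); vs O: Y (payoff 17); vs P: V (payoff 20).
Agent 2's best responses — vs U: N (payoff 20); vs V: N (payoff 16); vs W: O (payoff 20); vs X: O (payoff 19); vs Y: N (payoff 19).
The only mutual best response is (Y, N); neither player gains by switching there.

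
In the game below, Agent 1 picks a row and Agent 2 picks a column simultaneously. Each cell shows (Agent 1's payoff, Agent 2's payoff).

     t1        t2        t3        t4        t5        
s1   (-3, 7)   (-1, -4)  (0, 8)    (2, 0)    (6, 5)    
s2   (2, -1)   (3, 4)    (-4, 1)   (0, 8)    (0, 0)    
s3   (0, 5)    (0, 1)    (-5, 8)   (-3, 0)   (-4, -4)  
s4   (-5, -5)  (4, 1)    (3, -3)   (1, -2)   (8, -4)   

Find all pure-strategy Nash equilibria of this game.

(s4, t2)

A profile is a Nash equilibrium when each player is best-responding to the other.
Agent 1's best responses — vs t1: s2 (payoff 2); vs t2: s4 (payoff 4); vs t3: s4 (payoff 3); vs t4: s1 (payoff 2); vs t5: s4 (payoff 8).
Agent 2's best responses — vs s1: t3 (payoff 8); vs s2: t4 (payoff 8); vs s3: t3 (payoff 8); vs s4: t2 (payoff 1).
The only mutual best response is (s4, t2); neither player gains by switching there.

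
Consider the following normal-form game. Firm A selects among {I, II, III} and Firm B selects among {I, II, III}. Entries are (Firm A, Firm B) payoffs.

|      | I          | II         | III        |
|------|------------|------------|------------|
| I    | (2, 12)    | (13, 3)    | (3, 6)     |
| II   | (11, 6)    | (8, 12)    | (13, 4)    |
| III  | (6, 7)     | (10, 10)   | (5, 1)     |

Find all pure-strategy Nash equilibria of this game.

Check mutual best responses: a cell is a NE iff neither player can gain by unilaterally deviating.
Firm A's best responses — vs I: II (payoff 11); vs II: I (payoff 13); vs III: II (payoff 13).
Firm B's best responses — vs I: I (payoff 12); vs II: II (payoff 12); vs III: II (payoff 10).
No cell has both players best-responding. For instance, Firm A's best reply to III is II, but against II Firm B prefers II over III.

There is no pure-strategy Nash equilibrium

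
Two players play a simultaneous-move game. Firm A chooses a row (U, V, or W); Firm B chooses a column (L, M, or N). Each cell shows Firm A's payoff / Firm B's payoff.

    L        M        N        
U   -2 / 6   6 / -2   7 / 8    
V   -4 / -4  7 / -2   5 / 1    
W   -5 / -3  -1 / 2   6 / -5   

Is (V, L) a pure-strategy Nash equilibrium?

Holding Firm B at L: Firm A gets -4 from V but could get -2 by switching to U. Firm A has a profitable deviation.

No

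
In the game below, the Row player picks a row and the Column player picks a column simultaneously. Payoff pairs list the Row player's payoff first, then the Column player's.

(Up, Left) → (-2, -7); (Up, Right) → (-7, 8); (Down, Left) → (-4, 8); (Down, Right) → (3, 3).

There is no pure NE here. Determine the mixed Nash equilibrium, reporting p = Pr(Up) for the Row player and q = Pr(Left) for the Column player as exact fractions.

In a mixed NE each player is indifferent between their pure strategies, so the opponent's mix sets the indifference.
The Column player indifferent between Left and Right: p·(-7) + (1−p)·8 = p·8 + (1−p)·3 ⟹ 8 + (-15)p = 3 + 5p ⟹ p = 1/4.
The Row player indifferent between Up and Down: q·(-2) + (1−q)·(-7) = q·(-4) + (1−q)·3 ⟹ (-7) + 5q = 3 + (-7)q ⟹ q = 5/6.

p = 1/4, q = 5/6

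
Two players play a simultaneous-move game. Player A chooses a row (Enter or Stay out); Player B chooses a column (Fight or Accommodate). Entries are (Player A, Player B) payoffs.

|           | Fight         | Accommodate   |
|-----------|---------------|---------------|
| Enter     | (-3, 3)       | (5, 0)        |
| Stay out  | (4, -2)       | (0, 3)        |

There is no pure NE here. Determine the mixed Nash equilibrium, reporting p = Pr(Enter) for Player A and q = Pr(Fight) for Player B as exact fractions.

In a mixed NE each player is indifferent between their pure strategies, so the opponent's mix sets the indifference.
Player B indifferent between Fight and Accommodate: p·3 + (1−p)·(-2) = p·0 + (1−p)·3 ⟹ (-2) + 5p = 3 + (-3)p ⟹ p = 5/8.
Player A indifferent between Enter and Stay out: q·(-3) + (1−q)·5 = q·4 + (1−q)·0 ⟹ 5 + (-8)q = 0 + 4q ⟹ q = 5/12.

p = 5/8, q = 5/12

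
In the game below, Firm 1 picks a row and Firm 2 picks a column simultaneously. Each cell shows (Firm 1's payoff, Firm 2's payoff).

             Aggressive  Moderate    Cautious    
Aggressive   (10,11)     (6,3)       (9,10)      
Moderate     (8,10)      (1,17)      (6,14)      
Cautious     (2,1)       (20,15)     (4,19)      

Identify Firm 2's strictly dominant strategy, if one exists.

None

A strategy is strictly dominant if it gives Firm 2 a strictly higher payoff than every other strategy, against every choice by the opponent.
Aggressive is not dominant: against Moderate, Moderate gives 17 > 10.
Moderate is not dominant: against Aggressive, Aggressive gives 11 > 3.
Cautious is not dominant: against Aggressive, Aggressive gives 11 > 10.
No single strategy is best against every opponent action.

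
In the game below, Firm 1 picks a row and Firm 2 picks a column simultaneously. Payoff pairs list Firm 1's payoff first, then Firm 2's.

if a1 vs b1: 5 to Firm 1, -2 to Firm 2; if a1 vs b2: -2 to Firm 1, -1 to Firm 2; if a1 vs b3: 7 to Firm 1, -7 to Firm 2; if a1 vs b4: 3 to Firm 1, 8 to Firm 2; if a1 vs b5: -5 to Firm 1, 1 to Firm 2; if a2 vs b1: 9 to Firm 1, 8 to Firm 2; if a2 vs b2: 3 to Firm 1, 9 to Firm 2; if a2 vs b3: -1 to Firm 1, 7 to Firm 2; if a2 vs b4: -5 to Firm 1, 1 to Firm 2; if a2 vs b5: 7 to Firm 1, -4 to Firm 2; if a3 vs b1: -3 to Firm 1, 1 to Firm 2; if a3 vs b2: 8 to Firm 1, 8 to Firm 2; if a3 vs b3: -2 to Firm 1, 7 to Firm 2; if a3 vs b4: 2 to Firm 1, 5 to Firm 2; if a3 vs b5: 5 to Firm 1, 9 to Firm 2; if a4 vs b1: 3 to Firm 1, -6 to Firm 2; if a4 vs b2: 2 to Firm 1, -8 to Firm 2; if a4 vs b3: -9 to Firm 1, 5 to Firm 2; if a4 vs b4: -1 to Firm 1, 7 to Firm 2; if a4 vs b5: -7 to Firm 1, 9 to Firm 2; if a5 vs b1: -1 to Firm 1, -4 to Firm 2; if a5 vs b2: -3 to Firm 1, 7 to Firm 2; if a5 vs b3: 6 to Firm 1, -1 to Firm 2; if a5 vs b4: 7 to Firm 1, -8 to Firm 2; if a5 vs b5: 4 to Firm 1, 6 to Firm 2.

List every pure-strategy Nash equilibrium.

No pure-strategy Nash equilibrium

Find each player's best response to every opponent strategy; NE are the intersections.
Firm 1's best responses — vs b1: a2 (payoff 9); vs b2: a3 (payoff 8); vs b3: a1 (payoff 7); vs b4: a5 (payoff 7); vs b5: a2 (payoff 7).
Firm 2's best responses — vs a1: b4 (payoff 8); vs a2: b2 (payoff 9); vs a3: b5 (payoff 9); vs a4: b5 (payoff 9); vs a5: b2 (payoff 7).
No cell has both players best-responding. For instance, Firm 1's best reply to b4 is a5, but against a5 Firm 2 prefers b2 over b4.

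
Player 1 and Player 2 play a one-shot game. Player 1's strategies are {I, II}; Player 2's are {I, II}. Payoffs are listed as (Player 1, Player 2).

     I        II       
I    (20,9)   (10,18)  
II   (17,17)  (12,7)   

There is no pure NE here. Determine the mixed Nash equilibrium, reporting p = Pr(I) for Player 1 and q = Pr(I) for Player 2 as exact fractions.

In a mixed NE each player is indifferent between their pure strategies, so the opponent's mix sets the indifference.
Player 2 indifferent between I and II: p·9 + (1−p)·17 = p·18 + (1−p)·7 ⟹ 17 + (-8)p = 7 + 11p ⟹ p = 10/19.
Player 1 indifferent between I and II: q·20 + (1−q)·10 = q·17 + (1−q)·12 ⟹ 10 + 10q = 12 + 5q ⟹ q = 2/5.

p = 10/19, q = 2/5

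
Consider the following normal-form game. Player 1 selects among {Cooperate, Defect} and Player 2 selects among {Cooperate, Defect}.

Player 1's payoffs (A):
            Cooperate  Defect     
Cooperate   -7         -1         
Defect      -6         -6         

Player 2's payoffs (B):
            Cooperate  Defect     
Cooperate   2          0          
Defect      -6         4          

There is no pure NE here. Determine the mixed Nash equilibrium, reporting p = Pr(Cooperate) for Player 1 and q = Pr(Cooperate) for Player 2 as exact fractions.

p = 5/6, q = 5/6

In a mixed NE each player is indifferent between their pure strategies, so the opponent's mix sets the indifference.
Player 2 indifferent between Cooperate and Defect: p·2 + (1−p)·(-6) = p·0 + (1−p)·4 ⟹ (-6) + 8p = 4 + (-4)p ⟹ p = 5/6.
Player 1 indifferent between Cooperate and Defect: q·(-7) + (1−q)·(-1) = q·(-6) + (1−q)·(-6) ⟹ (-1) + (-6)q = (-6) + 0q ⟹ q = 5/6.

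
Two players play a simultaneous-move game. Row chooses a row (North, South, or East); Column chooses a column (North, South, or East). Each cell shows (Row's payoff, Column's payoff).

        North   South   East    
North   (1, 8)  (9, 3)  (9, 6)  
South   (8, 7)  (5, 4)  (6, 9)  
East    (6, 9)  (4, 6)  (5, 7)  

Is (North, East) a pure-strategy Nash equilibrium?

Holding Column at East: Row gets 9 from North, versus 6 from South, 5 from East. No profitable deviation for Row.
Holding Row at North: Column gets 6 from East but could get 8 by switching to North. Column has a profitable deviation.

No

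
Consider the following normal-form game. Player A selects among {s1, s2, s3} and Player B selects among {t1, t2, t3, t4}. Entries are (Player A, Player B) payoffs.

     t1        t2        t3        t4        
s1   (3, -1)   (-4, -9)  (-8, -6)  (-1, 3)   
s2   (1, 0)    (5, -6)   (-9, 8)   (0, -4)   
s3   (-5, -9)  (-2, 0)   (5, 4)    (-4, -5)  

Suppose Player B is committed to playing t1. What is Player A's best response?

With Player B fixed at t1, Player A's payoffs are: s1 → 3, s2 → 1, s3 → -5.
The maximum is 3, achieved by s1.

s1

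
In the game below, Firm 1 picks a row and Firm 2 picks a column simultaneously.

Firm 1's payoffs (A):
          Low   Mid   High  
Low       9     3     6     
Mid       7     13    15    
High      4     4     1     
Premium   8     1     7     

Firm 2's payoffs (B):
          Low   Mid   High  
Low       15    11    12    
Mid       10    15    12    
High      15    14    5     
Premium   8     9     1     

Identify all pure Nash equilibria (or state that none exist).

A profile is a Nash equilibrium when each player is best-responding to the other.
Firm 1's best responses — vs Low: Low (payoff 9); vs Mid: Mid (payoff 13); vs High: Mid (payoff 15).
Firm 2's best responses — vs Low: Low (payoff 15); vs Mid: Mid (payoff 15); vs High: Low (payoff 15); vs Premium: Mid (payoff 9).
Mutual best responses occur at (Low, Low) and (Mid, Mid); at each, neither player gains by switching.

(Low, Low) and (Mid, Mid)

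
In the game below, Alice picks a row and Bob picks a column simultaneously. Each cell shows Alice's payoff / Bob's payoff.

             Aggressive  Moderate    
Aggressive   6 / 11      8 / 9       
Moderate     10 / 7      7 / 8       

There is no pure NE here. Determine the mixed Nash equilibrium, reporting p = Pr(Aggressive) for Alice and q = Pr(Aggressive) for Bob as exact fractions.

p = 1/3, q = 1/5

In a mixed NE each player is indifferent between their pure strategies, so the opponent's mix sets the indifference.
Bob indifferent between Aggressive and Moderate: p·11 + (1−p)·7 = p·9 + (1−p)·8 ⟹ 7 + 4p = 8 + 1p ⟹ p = 1/3.
Alice indifferent between Aggressive and Moderate: q·6 + (1−q)·8 = q·10 + (1−q)·7 ⟹ 8 + (-2)q = 7 + 3q ⟹ q = 1/5.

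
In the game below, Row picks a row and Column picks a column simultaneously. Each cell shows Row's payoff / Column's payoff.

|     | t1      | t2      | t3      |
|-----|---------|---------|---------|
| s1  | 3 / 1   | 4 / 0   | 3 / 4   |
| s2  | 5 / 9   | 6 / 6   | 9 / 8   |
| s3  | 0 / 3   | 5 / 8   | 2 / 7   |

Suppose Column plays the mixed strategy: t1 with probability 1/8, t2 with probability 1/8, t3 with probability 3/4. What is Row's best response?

s2

Compute Row's expected payoff from each pure strategy against the given mix.
s1: (1/8)·3 + (1/8)·4 + (3/4)·3 = 25/8
s2: (1/8)·5 + (1/8)·6 + (3/4)·9 = 65/8
s3: (1/8)·0 + (1/8)·5 + (3/4)·2 = 17/8
Highest expected payoff is 65/8, from s2.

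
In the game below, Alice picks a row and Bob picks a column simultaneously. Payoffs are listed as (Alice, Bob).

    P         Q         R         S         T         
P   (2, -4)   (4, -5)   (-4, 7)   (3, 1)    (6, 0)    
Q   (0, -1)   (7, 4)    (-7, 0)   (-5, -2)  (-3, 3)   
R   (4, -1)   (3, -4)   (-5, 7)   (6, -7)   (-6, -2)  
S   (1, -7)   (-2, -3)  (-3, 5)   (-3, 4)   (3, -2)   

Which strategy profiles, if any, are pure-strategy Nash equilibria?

Find each player's best response to every opponent strategy; NE are the intersections.
Alice's best responses — vs P: R (payoff 4); vs Q: Q (payoff 7); vs R: S (payoff -3); vs S: R (payoff 6); vs T: P (payoff 6).
Bob's best responses — vs P: R (payoff 7); vs Q: Q (payoff 4); vs R: R (payoff 7); vs S: R (payoff 5).
Mutual best responses occur at (Q, Q) and (S, R); at each, neither player gains by switching.

(Q, Q) and (S, R)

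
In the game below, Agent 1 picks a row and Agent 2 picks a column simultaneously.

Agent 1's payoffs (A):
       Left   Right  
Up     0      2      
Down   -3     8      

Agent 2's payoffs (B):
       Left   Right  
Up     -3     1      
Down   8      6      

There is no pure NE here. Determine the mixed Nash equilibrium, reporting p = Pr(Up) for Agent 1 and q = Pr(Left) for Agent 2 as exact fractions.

Each player's mixing probability is pinned down by making the *other* player indifferent.
Agent 2 indifferent between Left and Right: p·(-3) + (1−p)·8 = p·1 + (1−p)·6 ⟹ 8 + (-11)p = 6 + (-5)p ⟹ p = 1/3.
Agent 1 indifferent between Up and Down: q·0 + (1−q)·2 = q·(-3) + (1−q)·8 ⟹ 2 + (-2)q = 8 + (-11)q ⟹ q = 2/3.

p = 1/3, q = 2/3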